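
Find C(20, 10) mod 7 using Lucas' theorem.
5

Using Lucas' theorem:
Write n=20 and k=10 in base 7:
n in base 7: [2, 6]
k in base 7: [1, 3]
C(20,10) mod 7 = ∏ C(n_i, k_i) mod 7
Digit binomials (mod 7): C(2,1) = 2; C(6,3) = 20 ≡ 6
Product: 2 × 6 = 12 ≡ 5 (mod 7)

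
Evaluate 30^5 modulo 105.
60

Repeated squaring. Binary of 5 = 101.
30^1 ≡ 30 (mod 105); 30^2 ≡ 60 (mod 105); 30^4 ≡ 30 (mod 105)
30^5 = 30^1 × 30^4 ≡ 60 (mod 105)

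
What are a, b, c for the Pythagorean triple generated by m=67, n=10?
(4389, 1340, 4589)

Euclid's formula: a = m² - n², b = 2mn, c = m² + n²
m = 67, n = 10
a = 67² - 10² = 4489 - 100 = 4389
b = 2 × 67 × 10 = 1340
c = 67² + 10² = 4489 + 100 = 4589
Verification: 4389² + 1340² = 19263321 + 1795600 = 21058921 = 4589² ✓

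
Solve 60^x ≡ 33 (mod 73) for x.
59

Baby-step giant-step with step n = ⌈√73⌉ = 9.
Baby steps 60^j mod 73 (j:value) for j=0..8: 0:1, 1:60, 2:23, 3:66, 4:18, 5:58, 6:49, 7:20, 8:32.
Giant-step multiplier: 60^(-9) ≡ 60^(72-9) = 60^63 ≡ 10 (mod 73).
Giant steps γ_i = 33·10^i mod 73: γ_0=33, γ_1=38, γ_2=15, γ_3=4, γ_4=40, γ_5=35, γ_6=58 (in table at j=5).
x = i·n + j = 6·9 + 5 = 59.
Check: 60^59 ≡ 33 (mod 73).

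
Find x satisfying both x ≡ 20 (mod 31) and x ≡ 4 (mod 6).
82

Using Chinese Remainder Theorem:
M = 31 × 6 = 186
M1 = 6, M2 = 31
y1 = 6^(-1) mod 31 = 26
y2 = 31^(-1) mod 6 = 1
x = (20×6×26 + 4×31×1) mod 186 = 82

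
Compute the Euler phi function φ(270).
72

270 = 2 × 3^3 × 5
φ(n) = n × ∏(1 - 1/p) for each prime p dividing n
φ(270) = 270 × (1 - 1/2) × (1 - 1/3) × (1 - 1/5) = 72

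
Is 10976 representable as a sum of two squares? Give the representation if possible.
Not possible

Factorization: 10976 = 2^5 × 7^3
By Fermat: n is sum of two squares iff every prime p ≡ 3 (mod 4) appears to even power.
Prime(s) ≡ 3 (mod 4) with odd exponent: [(7, 3)]
Therefore 10976 cannot be expressed as a² + b².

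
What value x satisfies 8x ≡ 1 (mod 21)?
8

gcd(8, 21) = 1, so the inverse exists.
Extended Euclidean algorithm on (21, 8):
21 = 2 × 8 + 5  ⟹  5 = (1)·21 + (-2)·8
8 = 1 × 5 + 3  ⟹  3 = (-1)·21 + (3)·8
5 = 1 × 3 + 2  ⟹  2 = (2)·21 + (-5)·8
3 = 1 × 2 + 1  ⟹  1 = (-3)·21 + (8)·8
So (8)·8 ≡ 1 (mod 21), i.e. 8^(-1) ≡ 8 (mod 21).
Check: 8 × 8 = 64 ≡ 1 (mod 21)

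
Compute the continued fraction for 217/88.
[2; 2, 6, 1, 5]

Euclidean algorithm steps:
217 = 2 × 88 + 41
88 = 2 × 41 + 6
41 = 6 × 6 + 5
6 = 1 × 5 + 1
5 = 5 × 1 + 0
Continued fraction: [2; 2, 6, 1, 5]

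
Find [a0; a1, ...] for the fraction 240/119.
[2; 59, 2]

Euclidean algorithm steps:
240 = 2 × 119 + 2
119 = 59 × 2 + 1
2 = 2 × 1 + 0
Continued fraction: [2; 59, 2]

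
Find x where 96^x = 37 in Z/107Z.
74

Baby-step giant-step with step n = ⌈√107⌉ = 11.
Baby steps 96^j mod 107 (j:value) for j=0..10: 0:1, 1:96, 2:14, 3:60, 4:89, 5:91, 6:69, 7:97, 8:3, 9:74, 10:42.
Giant-step multiplier: 96^(-11) ≡ 96^(106-11) = 96^95 ≡ 22 (mod 107).
Giant steps γ_i = 37·22^i mod 107: γ_0=37, γ_1=65, γ_2=39, γ_3=2, γ_4=44, γ_5=5, γ_6=3 (in table at j=8).
x = i·n + j = 6·11 + 8 = 74.
Check: 96^74 ≡ 37 (mod 107).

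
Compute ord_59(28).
29

59 is prime, so ord(28) divides φ(59) = 58.
Divisors of 58: 1, 2, 29, 58.
Repeated squaring: 28^1 ≡ 28, 28^2 ≡ 17, 28^4 ≡ 53, 28^8 ≡ 36, 28^16 ≡ 57, 28^32 ≡ 4 (mod 59).
Test 28^d mod 59 for each divisor d in increasing order:
28^1 ≡ 28
28^2 ≡ 17
28^29 = 28^16·28^8·28^4·28^1 ≡ 1  ← first divisor giving 1
The order is 29.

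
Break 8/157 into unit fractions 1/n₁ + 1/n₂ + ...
1/20 + 1/1047 + 1/3287580

Greedy algorithm:
8/157: ceiling(157/8) = 20, use 1/20
3/3140: ceiling(3140/3) = 1047, use 1/1047
1/3287580: ceiling(3287580/1) = 3287580, use 1/3287580
Result: 8/157 = 1/20 + 1/1047 + 1/3287580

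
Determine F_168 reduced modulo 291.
252

Matrix identity: Q^n = [[F_(n+1), F_n], [F_n, F_(n-1)]] with Q = [[1,1],[1,0]].
n = 168 = 10101000₂. Square-and-multiply, entries mod 291:
Q^1 = [[1,1],[1,0]]
Q^2 = (Q^1)² = [[2,1],[1,1]]
Q^5 = (Q^2)²·Q = [[8,5],[5,3]]
Q^10 = (Q^5)² = [[89,55],[55,34]]
Q^21 = (Q^10)²·Q = [[251,179],[179,72]]
Q^42 = (Q^21)² = [[176,199],[199,268]]
Q^84 = (Q^42)² = [[155,183],[183,263]]
Q^168 = (Q^84)² = [[187,252],[252,226]]
F_168 mod 291 = Q^168[0][1] = 252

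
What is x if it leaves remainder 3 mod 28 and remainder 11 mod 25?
311

Using Chinese Remainder Theorem:
M = 28 × 25 = 700
M1 = 25, M2 = 28
y1 = 25^(-1) mod 28 = 9
y2 = 28^(-1) mod 25 = 17
x = (3×25×9 + 11×28×17) mod 700 = 311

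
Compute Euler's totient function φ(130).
48

130 = 2 × 5 × 13
φ(n) = n × ∏(1 - 1/p) for each prime p dividing n
φ(130) = 130 × (1 - 1/2) × (1 - 1/5) × (1 - 1/13) = 48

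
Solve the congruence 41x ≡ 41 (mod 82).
x ≡ 1 (mod 2)

gcd(41, 82) = 41, which divides 41, so solutions exist.
Divide through by 41: x ≡ 1 (mod 2).
The coefficient of x is now 1, so x ≡ 1 (mod 2).
Check: 41 × 1 = 41 ≡ 41 (mod 82).
x ≡ 1 (mod 2), giving 41 solutions mod 82.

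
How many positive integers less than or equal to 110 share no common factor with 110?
40

110 = 2 × 5 × 11
φ(n) = n × ∏(1 - 1/p) for each prime p dividing n
φ(110) = 110 × (1 - 1/2) × (1 - 1/5) × (1 - 1/11) = 40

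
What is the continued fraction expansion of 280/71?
[3; 1, 16, 1, 3]

Euclidean algorithm steps:
280 = 3 × 71 + 67
71 = 1 × 67 + 4
67 = 16 × 4 + 3
4 = 1 × 3 + 1
3 = 3 × 1 + 0
Continued fraction: [3; 1, 16, 1, 3]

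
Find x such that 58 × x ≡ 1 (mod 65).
37

gcd(58, 65) = 1, so the inverse exists.
Extended Euclidean algorithm on (65, 58):
65 = 1 × 58 + 7  ⟹  7 = (1)·65 + (-1)·58
58 = 8 × 7 + 2  ⟹  2 = (-8)·65 + (9)·58
7 = 3 × 2 + 1  ⟹  1 = (25)·65 + (-28)·58
So (-28)·58 ≡ 1 (mod 65), i.e. 58^(-1) ≡ -28 ≡ 37 (mod 65).
Check: 58 × 37 = 2146 ≡ 1 (mod 65)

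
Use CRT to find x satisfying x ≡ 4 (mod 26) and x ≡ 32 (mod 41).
524

Using Chinese Remainder Theorem:
M = 26 × 41 = 1066
M1 = 41, M2 = 26
y1 = 41^(-1) mod 26 = 7
y2 = 26^(-1) mod 41 = 30
x = (4×41×7 + 32×26×30) mod 1066 = 524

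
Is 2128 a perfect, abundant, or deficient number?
abundant

Proper divisors of 2128: sum = 1 + 2 + 4 + 7 + 8 + 14 + 16 + 19 + ... + 266 + 304 + 532 + 1064 (19 divisors) = 2832
Since 2832 > 2128, 2128 is abundant.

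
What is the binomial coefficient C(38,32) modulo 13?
1

Using Lucas' theorem:
Write n=38 and k=32 in base 13:
n in base 13: [2, 12]
k in base 13: [2, 6]
C(38,32) mod 13 = ∏ C(n_i, k_i) mod 13
Digit binomials (mod 13): C(2,2) = 1; C(12,6) = 924 ≡ 1
Product: 1 × 1 = 1 ≡ 1 (mod 13)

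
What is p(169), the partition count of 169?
250438925115

p(n) counts ways to write n as a sum of positive integers (order ignored).
Euler's pentagonal recurrence: p(k) = p(k-1) + p(k-2) - p(k-5) - p(k-7) + p(k-12) + p(k-15) - ... (offsets j(3j∓1)/2, signs ++--, p(0)=1, p(<0)=0).
DP table for k = 0..168: p(0)=1, p(1)=1, p(2)=2, p(3)=3, p(4)=5, p(5)=7, p(6)=11, p(7)=15, p(8)=22, p(9)=30, p(10)=42, p(11)=56, p(12)=77, p(13)=101, p(14)=135, p(15)=176, p(16)=231, p(17)=297, p(18)=385, p(19)=490, p(20)=627, p(21)=792, p(22)=1002, p(23)=1255, p(24)=1575, p(25)=1958, p(26)=2436, p(27)=3010, p(28)=3718, p(29)=4565, p(30)=5604, p(31)=6842, p(32)=8349, p(33)=10143, p(34)=12310, p(35)=14883, p(36)=17977, p(37)=21637, p(38)=26015, p(39)=31185, p(40)=37338, p(41)=44583, p(42)=53174, p(43)=63261, p(44)=75175, p(45)=89134, p(46)=105558, p(47)=124754, p(48)=147273, p(49)=173525, p(50)=204226, p(51)=239943, p(52)=281589, p(53)=329931, p(54)=386155, p(55)=451276, p(56)=526823, p(57)=614154, p(58)=715220, p(59)=831820, p(60)=966467, p(61)=1121505, p(62)=1300156, p(63)=1505499, p(64)=1741630, p(65)=2012558, p(66)=2323520, p(67)=2679689, p(68)=3087735, p(69)=3554345, p(70)=4087968, p(71)=4697205, p(72)=5392783, p(73)=6185689, p(74)=7089500, p(75)=8118264, p(76)=9289091, p(77)=10619863, p(78)=12132164, p(79)=13848650, p(80)=15796476, p(81)=18004327, p(82)=20506255, p(83)=23338469, p(84)=26543660, p(85)=30167357, p(86)=34262962, p(87)=38887673, p(88)=44108109, p(89)=49995925, p(90)=56634173, p(91)=64112359, p(92)=72533807, p(93)=82010177, p(94)=92669720, p(95)=104651419, p(96)=118114304, p(97)=133230930, p(98)=150198136, p(99)=169229875, p(100)=190569292, p(101)=214481126, p(102)=241265379, p(103)=271248950, p(104)=304801365, p(105)=342325709, p(106)=384276336, p(107)=431149389, p(108)=483502844, p(109)=541946240, p(110)=607163746, p(111)=679903203, p(112)=761002156, p(113)=851376628, p(114)=952050665, p(115)=1064144451, p(116)=1188908248, p(117)=1327710076, p(118)=1482074143, p(119)=1653668665, p(120)=1844349560, p(121)=2056148051, p(122)=2291320912, p(123)=2552338241, p(124)=2841940500, p(125)=3163127352, p(126)=3519222692, p(127)=3913864295, p(128)=4351078600, p(129)=4835271870, p(130)=5371315400, p(131)=5964539504, p(132)=6620830889, p(133)=7346629512, p(134)=8149040695, p(135)=9035836076, p(136)=10015581680, p(137)=11097645016, p(138)=12292341831, p(139)=13610949895, p(140)=15065878135, p(141)=16670689208, p(142)=18440293320, p(143)=20390982757, p(144)=22540654445, p(145)=24908858009, p(146)=27517052599, p(147)=30388671978, p(148)=33549419497, p(149)=37027355200, p(150)=40853235313, p(151)=45060624582, p(152)=49686288421, p(153)=54770336324, p(154)=60356673280, p(155)=66493182097, p(156)=73232243759, p(157)=80630964769, p(158)=88751778802, p(159)=97662728555, p(160)=107438159466, p(161)=118159068427, p(162)=129913904637, p(163)=142798995930, p(164)=156919475295, p(165)=172389800255, p(166)=189334822579, p(167)=207890420102, p(168)=228204732751.
Final step: p(169) = p(168) + p(167) - p(164) - p(162) + p(157) + p(154) - p(147) - p(143) + p(134) + p(129) - p(118) - p(112) + p(99) + p(92) - p(77) - p(69) + p(52) + p(43) - p(24) - p(14)
= 228204732751 + 207890420102 - 156919475295 - 129913904637 + 80630964769 + 60356673280 - 30388671978 - 20390982757 + 8149040695 + 4835271870 - 1482074143 - 761002156 + 169229875 + 72533807 - 10619863 - 3554345 + 281589 + 63261 - 1575 - 135
= 250438925115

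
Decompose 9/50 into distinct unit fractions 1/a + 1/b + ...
1/6 + 1/75

Greedy algorithm:
9/50: ceiling(50/9) = 6, use 1/6
1/75: ceiling(75/1) = 75, use 1/75
Result: 9/50 = 1/6 + 1/75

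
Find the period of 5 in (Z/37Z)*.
36

37 is prime, so ord(5) divides φ(37) = 36.
Divisors of 36: 1, 2, 3, 4, 6, 9, 12, 18, 36.
Repeated squaring: 5^1 ≡ 5, 5^2 ≡ 25, 5^4 ≡ 33, 5^8 ≡ 16, 5^16 ≡ 34, 5^32 ≡ 9 (mod 37).
Test 5^d mod 37 for each divisor d in increasing order:
5^1 ≡ 5
5^2 ≡ 25
5^3 = 5^2·5^1 ≡ 14
5^4 ≡ 33
5^6 = 5^4·5^2 ≡ 11
5^9 = 5^8·5^1 ≡ 6
5^12 = 5^8·5^4 ≡ 10
5^18 = 5^16·5^2 ≡ 36
5^36 = 5^32·5^4 ≡ 1  ← first divisor giving 1
The order is 36.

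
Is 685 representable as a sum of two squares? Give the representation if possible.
3² + 26² (a=3, b=26)

Factorization: 685 = 5 × 137
By Fermat: n is sum of two squares iff every prime p ≡ 3 (mod 4) appears to even power.
All primes ≡ 3 (mod 4) appear to even power.
Search a = 0, 1, 2, … for 685 - a² a perfect square: first hit at a = 3: 685 - 9 = 676 = 26².
685 = 3² + 26² = 9 + 676 ✓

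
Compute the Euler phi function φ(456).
144

456 = 2^3 × 3 × 19
φ(n) = n × ∏(1 - 1/p) for each prime p dividing n
φ(456) = 456 × (1 - 1/2) × (1 - 1/3) × (1 - 1/19) = 144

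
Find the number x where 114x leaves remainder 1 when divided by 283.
72

gcd(114, 283) = 1, so the inverse exists.
Extended Euclidean algorithm on (283, 114):
283 = 2 × 114 + 55  ⟹  55 = (1)·283 + (-2)·114
114 = 2 × 55 + 4  ⟹  4 = (-2)·283 + (5)·114
55 = 13 × 4 + 3  ⟹  3 = (27)·283 + (-67)·114
4 = 1 × 3 + 1  ⟹  1 = (-29)·283 + (72)·114
So (72)·114 ≡ 1 (mod 283), i.e. 114^(-1) ≡ 72 (mod 283).
Check: 114 × 72 = 8208 ≡ 1 (mod 283)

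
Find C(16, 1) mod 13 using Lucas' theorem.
3

Using Lucas' theorem:
Write n=16 and k=1 in base 13:
n in base 13: [1, 3]
k in base 13: [0, 1]
C(16,1) mod 13 = ∏ C(n_i, k_i) mod 13
Digit binomials (mod 13): C(1,0) = 1; C(3,1) = 3
Product: 1 × 3 = 3 ≡ 3 (mod 13)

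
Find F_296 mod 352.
85

Matrix identity: Q^n = [[F_(n+1), F_n], [F_n, F_(n-1)]] with Q = [[1,1],[1,0]].
n = 296 = 100101000₂. Square-and-multiply, entries mod 352:
Q^1 = [[1,1],[1,0]]
Q^2 = (Q^1)² = [[2,1],[1,1]]
Q^4 = (Q^2)² = [[5,3],[3,2]]
Q^9 = (Q^4)²·Q = [[55,34],[34,21]]
Q^18 = (Q^9)² = [[309,120],[120,189]]
Q^37 = (Q^18)²·Q = [[329,57],[57,272]]
Q^74 = (Q^37)² = [[258,113],[113,145]]
Q^148 = (Q^74)² = [[133,131],[131,2]]
Q^296 = (Q^148)² = [[2,85],[85,269]]
F_296 mod 352 = Q^296[0][1] = 85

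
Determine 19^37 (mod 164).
147

Repeated squaring. Binary of 37 = 100101.
19^1 ≡ 19 (mod 164); 19^2 ≡ 33 (mod 164); 19^4 ≡ 105 (mod 164); 19^8 ≡ 37 (mod 164); 19^16 ≡ 57 (mod 164); 19^32 ≡ 133 (mod 164)
19^37 = 19^1 × 19^4 × 19^32 ≡ 147 (mod 164)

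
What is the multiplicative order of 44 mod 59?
58

59 is prime, so ord(44) divides φ(59) = 58.
Divisors of 58: 1, 2, 29, 58.
Repeated squaring: 44^1 ≡ 44, 44^2 ≡ 48, 44^4 ≡ 3, 44^8 ≡ 9, 44^16 ≡ 22, 44^32 ≡ 12 (mod 59).
Test 44^d mod 59 for each divisor d in increasing order:
44^1 ≡ 44
44^2 ≡ 48
44^29 = 44^16·44^8·44^4·44^1 ≡ 58
44^58 = 44^32·44^16·44^8·44^2 ≡ 1  ← first divisor giving 1
The order is 58.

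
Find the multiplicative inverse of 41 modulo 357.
209

gcd(41, 357) = 1, so the inverse exists.
Extended Euclidean algorithm on (357, 41):
357 = 8 × 41 + 29  ⟹  29 = (1)·357 + (-8)·41
41 = 1 × 29 + 12  ⟹  12 = (-1)·357 + (9)·41
29 = 2 × 12 + 5  ⟹  5 = (3)·357 + (-26)·41
12 = 2 × 5 + 2  ⟹  2 = (-7)·357 + (61)·41
5 = 2 × 2 + 1  ⟹  1 = (17)·357 + (-148)·41
So (-148)·41 ≡ 1 (mod 357), i.e. 41^(-1) ≡ -148 ≡ 209 (mod 357).
Check: 41 × 209 = 8569 ≡ 1 (mod 357)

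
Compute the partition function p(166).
189334822579

p(n) counts ways to write n as a sum of positive integers (order ignored).
Euler's pentagonal recurrence: p(k) = p(k-1) + p(k-2) - p(k-5) - p(k-7) + p(k-12) + p(k-15) - ... (offsets j(3j∓1)/2, signs ++--, p(0)=1, p(<0)=0).
DP table for k = 0..165: p(0)=1, p(1)=1, p(2)=2, p(3)=3, p(4)=5, p(5)=7, p(6)=11, p(7)=15, p(8)=22, p(9)=30, p(10)=42, p(11)=56, p(12)=77, p(13)=101, p(14)=135, p(15)=176, p(16)=231, p(17)=297, p(18)=385, p(19)=490, p(20)=627, p(21)=792, p(22)=1002, p(23)=1255, p(24)=1575, p(25)=1958, p(26)=2436, p(27)=3010, p(28)=3718, p(29)=4565, p(30)=5604, p(31)=6842, p(32)=8349, p(33)=10143, p(34)=12310, p(35)=14883, p(36)=17977, p(37)=21637, p(38)=26015, p(39)=31185, p(40)=37338, p(41)=44583, p(42)=53174, p(43)=63261, p(44)=75175, p(45)=89134, p(46)=105558, p(47)=124754, p(48)=147273, p(49)=173525, p(50)=204226, p(51)=239943, p(52)=281589, p(53)=329931, p(54)=386155, p(55)=451276, p(56)=526823, p(57)=614154, p(58)=715220, p(59)=831820, p(60)=966467, p(61)=1121505, p(62)=1300156, p(63)=1505499, p(64)=1741630, p(65)=2012558, p(66)=2323520, p(67)=2679689, p(68)=3087735, p(69)=3554345, p(70)=4087968, p(71)=4697205, p(72)=5392783, p(73)=6185689, p(74)=7089500, p(75)=8118264, p(76)=9289091, p(77)=10619863, p(78)=12132164, p(79)=13848650, p(80)=15796476, p(81)=18004327, p(82)=20506255, p(83)=23338469, p(84)=26543660, p(85)=30167357, p(86)=34262962, p(87)=38887673, p(88)=44108109, p(89)=49995925, p(90)=56634173, p(91)=64112359, p(92)=72533807, p(93)=82010177, p(94)=92669720, p(95)=104651419, p(96)=118114304, p(97)=133230930, p(98)=150198136, p(99)=169229875, p(100)=190569292, p(101)=214481126, p(102)=241265379, p(103)=271248950, p(104)=304801365, p(105)=342325709, p(106)=384276336, p(107)=431149389, p(108)=483502844, p(109)=541946240, p(110)=607163746, p(111)=679903203, p(112)=761002156, p(113)=851376628, p(114)=952050665, p(115)=1064144451, p(116)=1188908248, p(117)=1327710076, p(118)=1482074143, p(119)=1653668665, p(120)=1844349560, p(121)=2056148051, p(122)=2291320912, p(123)=2552338241, p(124)=2841940500, p(125)=3163127352, p(126)=3519222692, p(127)=3913864295, p(128)=4351078600, p(129)=4835271870, p(130)=5371315400, p(131)=5964539504, p(132)=6620830889, p(133)=7346629512, p(134)=8149040695, p(135)=9035836076, p(136)=10015581680, p(137)=11097645016, p(138)=12292341831, p(139)=13610949895, p(140)=15065878135, p(141)=16670689208, p(142)=18440293320, p(143)=20390982757, p(144)=22540654445, p(145)=24908858009, p(146)=27517052599, p(147)=30388671978, p(148)=33549419497, p(149)=37027355200, p(150)=40853235313, p(151)=45060624582, p(152)=49686288421, p(153)=54770336324, p(154)=60356673280, p(155)=66493182097, p(156)=73232243759, p(157)=80630964769, p(158)=88751778802, p(159)=97662728555, p(160)=107438159466, p(161)=118159068427, p(162)=129913904637, p(163)=142798995930, p(164)=156919475295, p(165)=172389800255.
Final step: p(166) = p(165) + p(164) - p(161) - p(159) + p(154) + p(151) - p(144) - p(140) + p(131) + p(126) - p(115) - p(109) + p(96) + p(89) - p(74) - p(66) + p(49) + p(40) - p(21) - p(11)
= 172389800255 + 156919475295 - 118159068427 - 97662728555 + 60356673280 + 45060624582 - 22540654445 - 15065878135 + 5964539504 + 3519222692 - 1064144451 - 541946240 + 118114304 + 49995925 - 7089500 - 2323520 + 173525 + 37338 - 792 - 56
= 189334822579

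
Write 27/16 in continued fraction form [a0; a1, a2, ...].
[1; 1, 2, 5]

Euclidean algorithm steps:
27 = 1 × 16 + 11
16 = 1 × 11 + 5
11 = 2 × 5 + 1
5 = 5 × 1 + 0
Continued fraction: [1; 1, 2, 5]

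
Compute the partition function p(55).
451276

p(n) counts ways to write n as a sum of positive integers (order ignored).
Euler's pentagonal recurrence: p(k) = p(k-1) + p(k-2) - p(k-5) - p(k-7) + p(k-12) + p(k-15) - ... (offsets j(3j∓1)/2, signs ++--, p(0)=1, p(<0)=0).
DP table for k = 0..54: p(0)=1, p(1)=1, p(2)=2, p(3)=3, p(4)=5, p(5)=7, p(6)=11, p(7)=15, p(8)=22, p(9)=30, p(10)=42, p(11)=56, p(12)=77, p(13)=101, p(14)=135, p(15)=176, p(16)=231, p(17)=297, p(18)=385, p(19)=490, p(20)=627, p(21)=792, p(22)=1002, p(23)=1255, p(24)=1575, p(25)=1958, p(26)=2436, p(27)=3010, p(28)=3718, p(29)=4565, p(30)=5604, p(31)=6842, p(32)=8349, p(33)=10143, p(34)=12310, p(35)=14883, p(36)=17977, p(37)=21637, p(38)=26015, p(39)=31185, p(40)=37338, p(41)=44583, p(42)=53174, p(43)=63261, p(44)=75175, p(45)=89134, p(46)=105558, p(47)=124754, p(48)=147273, p(49)=173525, p(50)=204226, p(51)=239943, p(52)=281589, p(53)=329931, p(54)=386155.
Final step: p(55) = p(54) + p(53) - p(50) - p(48) + p(43) + p(40) - p(33) - p(29) + p(20) + p(15) - p(4)
= 386155 + 329931 - 204226 - 147273 + 63261 + 37338 - 10143 - 4565 + 627 + 176 - 5
= 451276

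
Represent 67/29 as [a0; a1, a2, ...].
[2; 3, 4, 2]

Euclidean algorithm steps:
67 = 2 × 29 + 9
29 = 3 × 9 + 2
9 = 4 × 2 + 1
2 = 2 × 1 + 0
Continued fraction: [2; 3, 4, 2]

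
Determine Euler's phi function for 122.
60

122 = 2 × 61
φ(n) = n × ∏(1 - 1/p) for each prime p dividing n
φ(122) = 122 × (1 - 1/2) × (1 - 1/61) = 60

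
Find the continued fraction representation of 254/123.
[2; 15, 2, 1, 2]

Euclidean algorithm steps:
254 = 2 × 123 + 8
123 = 15 × 8 + 3
8 = 2 × 3 + 2
3 = 1 × 2 + 1
2 = 2 × 1 + 0
Continued fraction: [2; 15, 2, 1, 2]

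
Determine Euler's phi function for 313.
312

313 = 313
φ(n) = n × ∏(1 - 1/p) for each prime p dividing n
φ(313) = 313 × (1 - 1/313) = 312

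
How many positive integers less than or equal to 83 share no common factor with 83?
82

83 = 83
φ(n) = n × ∏(1 - 1/p) for each prime p dividing n
φ(83) = 83 × (1 - 1/83) = 82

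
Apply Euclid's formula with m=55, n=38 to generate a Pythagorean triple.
(1581, 4180, 4469)

Euclid's formula: a = m² - n², b = 2mn, c = m² + n²
m = 55, n = 38
a = 55² - 38² = 3025 - 1444 = 1581
b = 2 × 55 × 38 = 4180
c = 55² + 38² = 3025 + 1444 = 4469
Verification: 1581² + 4180² = 2499561 + 17472400 = 19971961 = 4469² ✓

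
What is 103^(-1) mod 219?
202

gcd(103, 219) = 1, so the inverse exists.
Extended Euclidean algorithm on (219, 103):
219 = 2 × 103 + 13  ⟹  13 = (1)·219 + (-2)·103
103 = 7 × 13 + 12  ⟹  12 = (-7)·219 + (15)·103
13 = 1 × 12 + 1  ⟹  1 = (8)·219 + (-17)·103
So (-17)·103 ≡ 1 (mod 219), i.e. 103^(-1) ≡ -17 ≡ 202 (mod 219).
Check: 103 × 202 = 20806 ≡ 1 (mod 219)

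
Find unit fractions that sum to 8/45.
1/6 + 1/90

Greedy algorithm:
8/45: ceiling(45/8) = 6, use 1/6
1/90: ceiling(90/1) = 90, use 1/90
Result: 8/45 = 1/6 + 1/90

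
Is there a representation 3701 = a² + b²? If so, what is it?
26² + 55² (a=26, b=55)

Factorization: 3701 = 3701
By Fermat: n is sum of two squares iff every prime p ≡ 3 (mod 4) appears to even power.
All primes ≡ 3 (mod 4) appear to even power.
Search a = 0, 1, 2, … for 3701 - a² a perfect square: first hit at a = 26: 3701 - 676 = 3025 = 55².
3701 = 26² + 55² = 676 + 3025 ✓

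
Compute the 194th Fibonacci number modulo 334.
183

Matrix identity: Q^n = [[F_(n+1), F_n], [F_n, F_(n-1)]] with Q = [[1,1],[1,0]].
n = 194 = 11000010₂. Square-and-multiply, entries mod 334:
Q^1 = [[1,1],[1,0]]
Q^3 = (Q^1)²·Q = [[3,2],[2,1]]
Q^6 = (Q^3)² = [[13,8],[8,5]]
Q^12 = (Q^6)² = [[233,144],[144,89]]
Q^24 = (Q^12)² = [[209,276],[276,267]]
Q^48 = (Q^24)² = [[285,114],[114,171]]
Q^97 = (Q^48)²·Q = [[247,33],[33,214]]
Q^194 = (Q^97)² = [[308,183],[183,125]]
F_194 mod 334 = Q^194[0][1] = 183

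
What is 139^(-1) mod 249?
43

gcd(139, 249) = 1, so the inverse exists.
Extended Euclidean algorithm on (249, 139):
249 = 1 × 139 + 110  ⟹  110 = (1)·249 + (-1)·139
139 = 1 × 110 + 29  ⟹  29 = (-1)·249 + (2)·139
110 = 3 × 29 + 23  ⟹  23 = (4)·249 + (-7)·139
29 = 1 × 23 + 6  ⟹  6 = (-5)·249 + (9)·139
23 = 3 × 6 + 5  ⟹  5 = (19)·249 + (-34)·139
6 = 1 × 5 + 1  ⟹  1 = (-24)·249 + (43)·139
So (43)·139 ≡ 1 (mod 249), i.e. 139^(-1) ≡ 43 (mod 249).
Check: 139 × 43 = 5977 ≡ 1 (mod 249)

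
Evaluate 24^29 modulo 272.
176

Repeated squaring. Binary of 29 = 11101.
24^1 ≡ 24 (mod 272); 24^2 ≡ 32 (mod 272); 24^4 ≡ 208 (mod 272); 24^8 ≡ 16 (mod 272); 24^16 ≡ 256 (mod 272)
24^29 = 24^1 × 24^4 × 24^8 × 24^16 ≡ 176 (mod 272)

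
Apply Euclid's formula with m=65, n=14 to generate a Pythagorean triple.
(4029, 1820, 4421)

Euclid's formula: a = m² - n², b = 2mn, c = m² + n²
m = 65, n = 14
a = 65² - 14² = 4225 - 196 = 4029
b = 2 × 65 × 14 = 1820
c = 65² + 14² = 4225 + 196 = 4421
Verification: 4029² + 1820² = 16232841 + 3312400 = 19545241 = 4421² ✓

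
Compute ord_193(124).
32

193 is prime, so ord(124) divides φ(193) = 192.
Divisors of 192: 1, 2, 3, 4, 6, 8, 12, 16, 24, 32, 48, 64, 96, 192.
Repeated squaring: 124^1 ≡ 124, 124^2 ≡ 129, 124^4 ≡ 43, 124^8 ≡ 112, 124^16 ≡ 192, 124^32 ≡ 1, 124^64 ≡ 1, 124^128 ≡ 1 (mod 193).
Test 124^d mod 193 for each divisor d in increasing order:
124^1 ≡ 124
124^2 ≡ 129
124^3 = 124^2·124^1 ≡ 170
124^4 ≡ 43
124^6 = 124^4·124^2 ≡ 143
124^8 ≡ 112
124^12 = 124^8·124^4 ≡ 184
124^16 ≡ 192
124^24 = 124^16·124^8 ≡ 81
124^32 ≡ 1  ← first divisor giving 1
The order is 32.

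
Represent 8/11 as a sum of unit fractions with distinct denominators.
1/2 + 1/5 + 1/37 + 1/4070

Greedy algorithm:
8/11: ceiling(11/8) = 2, use 1/2
5/22: ceiling(22/5) = 5, use 1/5
3/110: ceiling(110/3) = 37, use 1/37
1/4070: ceiling(4070/1) = 4070, use 1/4070
Result: 8/11 = 1/2 + 1/5 + 1/37 + 1/4070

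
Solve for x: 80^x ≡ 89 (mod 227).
28

Baby-step giant-step with step n = ⌈√227⌉ = 16.
Baby steps 80^j mod 227 (j:value) for j=0..15: 0:1, 1:80, 2:44, 3:115, 4:120, 5:66, 6:59, 7:180, 8:99, 9:202, 10:43, 11:35, 12:76, 13:178, 14:166, 15:114.
Giant-step multiplier: 80^(-16) ≡ 80^(226-16) = 80^210 ≡ 210 (mod 227).
Giant steps γ_i = 89·210^i mod 227: γ_0=89, γ_1=76 (in table at j=12).
x = i·n + j = 1·16 + 12 = 28.
Check: 80^28 ≡ 89 (mod 227).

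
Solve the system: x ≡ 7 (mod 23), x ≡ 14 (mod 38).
812

Using Chinese Remainder Theorem:
M = 23 × 38 = 874
M1 = 38, M2 = 23
y1 = 38^(-1) mod 23 = 20
y2 = 23^(-1) mod 38 = 5
x = (7×38×20 + 14×23×5) mod 874 = 812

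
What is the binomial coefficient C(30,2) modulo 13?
6

Using Lucas' theorem:
Write n=30 and k=2 in base 13:
n in base 13: [2, 4]
k in base 13: [0, 2]
C(30,2) mod 13 = ∏ C(n_i, k_i) mod 13
Digit binomials (mod 13): C(2,0) = 1; C(4,2) = 6
Product: 1 × 6 = 6 ≡ 6 (mod 13)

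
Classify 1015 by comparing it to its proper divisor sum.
deficient

Proper divisors of 1015: sum = 1 + 5 + 7 + 29 + 35 + 145 + 203 = 425
Since 425 < 1015, 1015 is deficient.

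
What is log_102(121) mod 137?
116

Baby-step giant-step with step n = ⌈√137⌉ = 12.
Baby steps 102^j mod 137 (j:value) for j=0..11: 0:1, 1:102, 2:129, 3:6, 4:64, 5:89, 6:36, 7:110, 8:123, 9:79, 10:112, 11:53.
Giant-step multiplier: 102^(-12) ≡ 102^(136-12) = 102^124 ≡ 87 (mod 137).
Giant steps γ_i = 121·87^i mod 137: γ_0=121, γ_1=115, γ_2=4, γ_3=74, γ_4=136, γ_5=50, γ_6=103, γ_7=56, γ_8=77, γ_9=123 (in table at j=8).
x = i·n + j = 9·12 + 8 = 116.
Check: 102^116 ≡ 121 (mod 137).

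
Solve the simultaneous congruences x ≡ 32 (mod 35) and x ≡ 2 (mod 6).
32

Using Chinese Remainder Theorem:
M = 35 × 6 = 210
M1 = 6, M2 = 35
y1 = 6^(-1) mod 35 = 6
y2 = 35^(-1) mod 6 = 5
x = (32×6×6 + 2×35×5) mod 210 = 32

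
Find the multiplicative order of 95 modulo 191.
190

191 is prime, so ord(95) divides φ(191) = 190.
Divisors of 190: 1, 2, 5, 10, 19, 38, 95, 190.
Repeated squaring: 95^1 ≡ 95, 95^2 ≡ 48, 95^4 ≡ 12, 95^8 ≡ 144, 95^16 ≡ 108, 95^32 ≡ 13, 95^64 ≡ 169, 95^128 ≡ 102 (mod 191).
Test 95^d mod 191 for each divisor d in increasing order:
95^1 ≡ 95
95^2 ≡ 48
95^5 = 95^4·95^1 ≡ 185
95^10 = 95^8·95^2 ≡ 36
95^19 = 95^16·95^2·95^1 ≡ 82
95^38 = 95^32·95^4·95^2 ≡ 39
95^95 = 95^64·95^16·95^8·95^4·95^2·95^1 ≡ 190
95^190 = 95^128·95^32·95^16·95^8·95^4·95^2 ≡ 1  ← first divisor giving 1
The order is 190.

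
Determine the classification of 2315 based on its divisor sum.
deficient

Proper divisors of 2315: sum = 1 + 5 + 463 = 469
Since 469 < 2315, 2315 is deficient.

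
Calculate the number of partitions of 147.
30388671978

p(n) counts ways to write n as a sum of positive integers (order ignored).
Euler's pentagonal recurrence: p(k) = p(k-1) + p(k-2) - p(k-5) - p(k-7) + p(k-12) + p(k-15) - ... (offsets j(3j∓1)/2, signs ++--, p(0)=1, p(<0)=0).
DP table for k = 0..146: p(0)=1, p(1)=1, p(2)=2, p(3)=3, p(4)=5, p(5)=7, p(6)=11, p(7)=15, p(8)=22, p(9)=30, p(10)=42, p(11)=56, p(12)=77, p(13)=101, p(14)=135, p(15)=176, p(16)=231, p(17)=297, p(18)=385, p(19)=490, p(20)=627, p(21)=792, p(22)=1002, p(23)=1255, p(24)=1575, p(25)=1958, p(26)=2436, p(27)=3010, p(28)=3718, p(29)=4565, p(30)=5604, p(31)=6842, p(32)=8349, p(33)=10143, p(34)=12310, p(35)=14883, p(36)=17977, p(37)=21637, p(38)=26015, p(39)=31185, p(40)=37338, p(41)=44583, p(42)=53174, p(43)=63261, p(44)=75175, p(45)=89134, p(46)=105558, p(47)=124754, p(48)=147273, p(49)=173525, p(50)=204226, p(51)=239943, p(52)=281589, p(53)=329931, p(54)=386155, p(55)=451276, p(56)=526823, p(57)=614154, p(58)=715220, p(59)=831820, p(60)=966467, p(61)=1121505, p(62)=1300156, p(63)=1505499, p(64)=1741630, p(65)=2012558, p(66)=2323520, p(67)=2679689, p(68)=3087735, p(69)=3554345, p(70)=4087968, p(71)=4697205, p(72)=5392783, p(73)=6185689, p(74)=7089500, p(75)=8118264, p(76)=9289091, p(77)=10619863, p(78)=12132164, p(79)=13848650, p(80)=15796476, p(81)=18004327, p(82)=20506255, p(83)=23338469, p(84)=26543660, p(85)=30167357, p(86)=34262962, p(87)=38887673, p(88)=44108109, p(89)=49995925, p(90)=56634173, p(91)=64112359, p(92)=72533807, p(93)=82010177, p(94)=92669720, p(95)=104651419, p(96)=118114304, p(97)=133230930, p(98)=150198136, p(99)=169229875, p(100)=190569292, p(101)=214481126, p(102)=241265379, p(103)=271248950, p(104)=304801365, p(105)=342325709, p(106)=384276336, p(107)=431149389, p(108)=483502844, p(109)=541946240, p(110)=607163746, p(111)=679903203, p(112)=761002156, p(113)=851376628, p(114)=952050665, p(115)=1064144451, p(116)=1188908248, p(117)=1327710076, p(118)=1482074143, p(119)=1653668665, p(120)=1844349560, p(121)=2056148051, p(122)=2291320912, p(123)=2552338241, p(124)=2841940500, p(125)=3163127352, p(126)=3519222692, p(127)=3913864295, p(128)=4351078600, p(129)=4835271870, p(130)=5371315400, p(131)=5964539504, p(132)=6620830889, p(133)=7346629512, p(134)=8149040695, p(135)=9035836076, p(136)=10015581680, p(137)=11097645016, p(138)=12292341831, p(139)=13610949895, p(140)=15065878135, p(141)=16670689208, p(142)=18440293320, p(143)=20390982757, p(144)=22540654445, p(145)=24908858009, p(146)=27517052599.
Final step: p(147) = p(146) + p(145) - p(142) - p(140) + p(135) + p(132) - p(125) - p(121) + p(112) + p(107) - p(96) - p(90) + p(77) + p(70) - p(55) - p(47) + p(30) + p(21) - p(2)
= 27517052599 + 24908858009 - 18440293320 - 15065878135 + 9035836076 + 6620830889 - 3163127352 - 2056148051 + 761002156 + 431149389 - 118114304 - 56634173 + 10619863 + 4087968 - 451276 - 124754 + 5604 + 792 - 2
= 30388671978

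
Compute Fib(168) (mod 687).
465

Matrix identity: Q^n = [[F_(n+1), F_n], [F_n, F_(n-1)]] with Q = [[1,1],[1,0]].
n = 168 = 10101000₂. Square-and-multiply, entries mod 687:
Q^1 = [[1,1],[1,0]]
Q^2 = (Q^1)² = [[2,1],[1,1]]
Q^5 = (Q^2)²·Q = [[8,5],[5,3]]
Q^10 = (Q^5)² = [[89,55],[55,34]]
Q^21 = (Q^10)²·Q = [[536,641],[641,582]]
Q^42 = (Q^21)² = [[185,97],[97,88]]
Q^84 = (Q^42)² = [[353,375],[375,665]]
Q^168 = (Q^84)² = [[52,465],[465,274]]
F_168 mod 687 = Q^168[0][1] = 465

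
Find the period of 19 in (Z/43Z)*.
42

43 is prime, so ord(19) divides φ(43) = 42.
Divisors of 42: 1, 2, 3, 6, 7, 14, 21, 42.
Repeated squaring: 19^1 ≡ 19, 19^2 ≡ 17, 19^4 ≡ 31, 19^8 ≡ 15, 19^16 ≡ 10, 19^32 ≡ 14 (mod 43).
Test 19^d mod 43 for each divisor d in increasing order:
19^1 ≡ 19
19^2 ≡ 17
19^3 = 19^2·19^1 ≡ 22
19^6 = 19^4·19^2 ≡ 11
19^7 = 19^4·19^2·19^1 ≡ 37
19^14 = 19^8·19^4·19^2 ≡ 36
19^21 = 19^16·19^4·19^1 ≡ 42
19^42 = 19^32·19^8·19^2 ≡ 1  ← first divisor giving 1
The order is 42.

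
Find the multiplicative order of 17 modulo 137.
68

137 is prime, so ord(17) divides φ(137) = 136.
Divisors of 136: 1, 2, 4, 8, 17, 34, 68, 136.
Repeated squaring: 17^1 ≡ 17, 17^2 ≡ 15, 17^4 ≡ 88, 17^8 ≡ 72, 17^16 ≡ 115, 17^32 ≡ 73, 17^64 ≡ 123, 17^128 ≡ 59 (mod 137).
Test 17^d mod 137 for each divisor d in increasing order:
17^1 ≡ 17
17^2 ≡ 15
17^4 ≡ 88
17^8 ≡ 72
17^17 = 17^16·17^1 ≡ 37
17^34 = 17^32·17^2 ≡ 136
17^68 = 17^64·17^4 ≡ 1  ← first divisor giving 1
The order is 68.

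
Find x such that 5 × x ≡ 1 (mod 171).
137

gcd(5, 171) = 1, so the inverse exists.
Extended Euclidean algorithm on (171, 5):
171 = 34 × 5 + 1  ⟹  1 = (1)·171 + (-34)·5
So (-34)·5 ≡ 1 (mod 171), i.e. 5^(-1) ≡ -34 ≡ 137 (mod 171).
Check: 5 × 137 = 685 ≡ 1 (mod 171)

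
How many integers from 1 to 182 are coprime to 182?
72

182 = 2 × 7 × 13
φ(n) = n × ∏(1 - 1/p) for each prime p dividing n
φ(182) = 182 × (1 - 1/2) × (1 - 1/7) × (1 - 1/13) = 72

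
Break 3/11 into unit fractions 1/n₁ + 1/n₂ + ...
1/4 + 1/44

Greedy algorithm:
3/11: ceiling(11/3) = 4, use 1/4
1/44: ceiling(44/1) = 44, use 1/44
Result: 3/11 = 1/4 + 1/44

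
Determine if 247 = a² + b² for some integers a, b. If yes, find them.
Not possible

Factorization: 247 = 13 × 19
By Fermat: n is sum of two squares iff every prime p ≡ 3 (mod 4) appears to even power.
Prime(s) ≡ 3 (mod 4) with odd exponent: [(19, 1)]
Therefore 247 cannot be expressed as a² + b².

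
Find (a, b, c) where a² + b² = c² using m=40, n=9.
(1519, 720, 1681)

Euclid's formula: a = m² - n², b = 2mn, c = m² + n²
m = 40, n = 9
a = 40² - 9² = 1600 - 81 = 1519
b = 2 × 40 × 9 = 720
c = 40² + 9² = 1600 + 81 = 1681
Verification: 1519² + 720² = 2307361 + 518400 = 2825761 = 1681² ✓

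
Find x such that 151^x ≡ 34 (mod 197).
24

Baby-step giant-step with step n = ⌈√197⌉ = 15.
Baby steps 151^j mod 197 (j:value) for j=0..14: 0:1, 1:151, 2:146, 3:179, 4:40, 5:130, 6:127, 7:68, 8:24, 9:78, 10:155, 11:159, 12:172, 13:165, 14:93.
Giant-step multiplier: 151^(-15) ≡ 151^(196-15) = 151^181 ≡ 95 (mod 197).
Giant steps γ_i = 34·95^i mod 197: γ_0=34, γ_1=78 (in table at j=9).
x = i·n + j = 1·15 + 9 = 24.
Check: 151^24 ≡ 34 (mod 197).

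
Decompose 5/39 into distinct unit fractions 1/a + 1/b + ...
1/8 + 1/312

Greedy algorithm:
5/39: ceiling(39/5) = 8, use 1/8
1/312: ceiling(312/1) = 312, use 1/312
Result: 5/39 = 1/8 + 1/312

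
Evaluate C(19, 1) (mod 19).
0

Using Lucas' theorem:
Write n=19 and k=1 in base 19:
n in base 19: [1, 0]
k in base 19: [0, 1]
C(19,1) mod 19 = ∏ C(n_i, k_i) mod 19
Digit binomials (mod 19): C(1,0) = 1; C(0,1) = 0 (k_i > n_i)
Product: 1 × 0 = 0 ≡ 0 (mod 19)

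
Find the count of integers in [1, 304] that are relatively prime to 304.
144

304 = 2^4 × 19
φ(n) = n × ∏(1 - 1/p) for each prime p dividing n
φ(304) = 304 × (1 - 1/2) × (1 - 1/19) = 144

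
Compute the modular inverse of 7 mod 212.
91

gcd(7, 212) = 1, so the inverse exists.
Extended Euclidean algorithm on (212, 7):
212 = 30 × 7 + 2  ⟹  2 = (1)·212 + (-30)·7
7 = 3 × 2 + 1  ⟹  1 = (-3)·212 + (91)·7
So (91)·7 ≡ 1 (mod 212), i.e. 7^(-1) ≡ 91 (mod 212).
Check: 7 × 91 = 637 ≡ 1 (mod 212)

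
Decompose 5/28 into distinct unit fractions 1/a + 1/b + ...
1/6 + 1/84

Greedy algorithm:
5/28: ceiling(28/5) = 6, use 1/6
1/84: ceiling(84/1) = 84, use 1/84
Result: 5/28 = 1/6 + 1/84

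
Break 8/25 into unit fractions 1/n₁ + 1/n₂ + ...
1/4 + 1/15 + 1/300

Greedy algorithm:
8/25: ceiling(25/8) = 4, use 1/4
7/100: ceiling(100/7) = 15, use 1/15
1/300: ceiling(300/1) = 300, use 1/300
Result: 8/25 = 1/4 + 1/15 + 1/300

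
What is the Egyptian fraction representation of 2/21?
1/11 + 1/231

Greedy algorithm:
2/21: ceiling(21/2) = 11, use 1/11
1/231: ceiling(231/1) = 231, use 1/231
Result: 2/21 = 1/11 + 1/231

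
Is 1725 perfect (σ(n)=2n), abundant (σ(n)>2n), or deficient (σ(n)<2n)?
deficient

Proper divisors of 1725: sum = 1 + 3 + 5 + 15 + 23 + 25 + 69 + 75 + 115 + 345 + 575 = 1251
Since 1251 < 1725, 1725 is deficient.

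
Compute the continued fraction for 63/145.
[0; 2, 3, 3, 6]

Euclidean algorithm steps:
63 = 0 × 145 + 63
145 = 2 × 63 + 19
63 = 3 × 19 + 6
19 = 3 × 6 + 1
6 = 6 × 1 + 0
Continued fraction: [0; 2, 3, 3, 6]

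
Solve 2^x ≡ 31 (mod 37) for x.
9

Baby-step giant-step with step n = ⌈√37⌉ = 7.
Baby steps 2^j mod 37 (j:value) for j=0..6: 0:1, 1:2, 2:4, 3:8, 4:16, 5:32, 6:27.
Giant-step multiplier: 2^(-7) ≡ 2^(36-7) = 2^29 ≡ 24 (mod 37).
Giant steps γ_i = 31·24^i mod 37: γ_0=31, γ_1=4 (in table at j=2).
x = i·n + j = 1·7 + 2 = 9.
Check: 2^9 ≡ 31 (mod 37).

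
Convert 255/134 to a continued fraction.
[1; 1, 9, 3, 4]

Euclidean algorithm steps:
255 = 1 × 134 + 121
134 = 1 × 121 + 13
121 = 9 × 13 + 4
13 = 3 × 4 + 1
4 = 4 × 1 + 0
Continued fraction: [1; 1, 9, 3, 4]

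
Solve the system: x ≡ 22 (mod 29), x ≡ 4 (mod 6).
22

Using Chinese Remainder Theorem:
M = 29 × 6 = 174
M1 = 6, M2 = 29
y1 = 6^(-1) mod 29 = 5
y2 = 29^(-1) mod 6 = 5
x = (22×6×5 + 4×29×5) mod 174 = 22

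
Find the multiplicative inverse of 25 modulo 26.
25

gcd(25, 26) = 1, so the inverse exists.
Extended Euclidean algorithm on (26, 25):
26 = 1 × 25 + 1  ⟹  1 = (1)·26 + (-1)·25
So (-1)·25 ≡ 1 (mod 26), i.e. 25^(-1) ≡ -1 ≡ 25 (mod 26).
Check: 25 × 25 = 625 ≡ 1 (mod 26)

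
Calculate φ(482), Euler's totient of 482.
240

482 = 2 × 241
φ(n) = n × ∏(1 - 1/p) for each prime p dividing n
φ(482) = 482 × (1 - 1/2) × (1 - 1/241) = 240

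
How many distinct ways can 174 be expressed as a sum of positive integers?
397125074750

p(n) counts ways to write n as a sum of positive integers (order ignored).
Euler's pentagonal recurrence: p(k) = p(k-1) + p(k-2) - p(k-5) - p(k-7) + p(k-12) + p(k-15) - ... (offsets j(3j∓1)/2, signs ++--, p(0)=1, p(<0)=0).
DP table for k = 0..173: p(0)=1, p(1)=1, p(2)=2, p(3)=3, p(4)=5, p(5)=7, p(6)=11, p(7)=15, p(8)=22, p(9)=30, p(10)=42, p(11)=56, p(12)=77, p(13)=101, p(14)=135, p(15)=176, p(16)=231, p(17)=297, p(18)=385, p(19)=490, p(20)=627, p(21)=792, p(22)=1002, p(23)=1255, p(24)=1575, p(25)=1958, p(26)=2436, p(27)=3010, p(28)=3718, p(29)=4565, p(30)=5604, p(31)=6842, p(32)=8349, p(33)=10143, p(34)=12310, p(35)=14883, p(36)=17977, p(37)=21637, p(38)=26015, p(39)=31185, p(40)=37338, p(41)=44583, p(42)=53174, p(43)=63261, p(44)=75175, p(45)=89134, p(46)=105558, p(47)=124754, p(48)=147273, p(49)=173525, p(50)=204226, p(51)=239943, p(52)=281589, p(53)=329931, p(54)=386155, p(55)=451276, p(56)=526823, p(57)=614154, p(58)=715220, p(59)=831820, p(60)=966467, p(61)=1121505, p(62)=1300156, p(63)=1505499, p(64)=1741630, p(65)=2012558, p(66)=2323520, p(67)=2679689, p(68)=3087735, p(69)=3554345, p(70)=4087968, p(71)=4697205, p(72)=5392783, p(73)=6185689, p(74)=7089500, p(75)=8118264, p(76)=9289091, p(77)=10619863, p(78)=12132164, p(79)=13848650, p(80)=15796476, p(81)=18004327, p(82)=20506255, p(83)=23338469, p(84)=26543660, p(85)=30167357, p(86)=34262962, p(87)=38887673, p(88)=44108109, p(89)=49995925, p(90)=56634173, p(91)=64112359, p(92)=72533807, p(93)=82010177, p(94)=92669720, p(95)=104651419, p(96)=118114304, p(97)=133230930, p(98)=150198136, p(99)=169229875, p(100)=190569292, p(101)=214481126, p(102)=241265379, p(103)=271248950, p(104)=304801365, p(105)=342325709, p(106)=384276336, p(107)=431149389, p(108)=483502844, p(109)=541946240, p(110)=607163746, p(111)=679903203, p(112)=761002156, p(113)=851376628, p(114)=952050665, p(115)=1064144451, p(116)=1188908248, p(117)=1327710076, p(118)=1482074143, p(119)=1653668665, p(120)=1844349560, p(121)=2056148051, p(122)=2291320912, p(123)=2552338241, p(124)=2841940500, p(125)=3163127352, p(126)=3519222692, p(127)=3913864295, p(128)=4351078600, p(129)=4835271870, p(130)=5371315400, p(131)=5964539504, p(132)=6620830889, p(133)=7346629512, p(134)=8149040695, p(135)=9035836076, p(136)=10015581680, p(137)=11097645016, p(138)=12292341831, p(139)=13610949895, p(140)=15065878135, p(141)=16670689208, p(142)=18440293320, p(143)=20390982757, p(144)=22540654445, p(145)=24908858009, p(146)=27517052599, p(147)=30388671978, p(148)=33549419497, p(149)=37027355200, p(150)=40853235313, p(151)=45060624582, p(152)=49686288421, p(153)=54770336324, p(154)=60356673280, p(155)=66493182097, p(156)=73232243759, p(157)=80630964769, p(158)=88751778802, p(159)=97662728555, p(160)=107438159466, p(161)=118159068427, p(162)=129913904637, p(163)=142798995930, p(164)=156919475295, p(165)=172389800255, p(166)=189334822579, p(167)=207890420102, p(168)=228204732751, p(169)=250438925115, p(170)=274768617130, p(171)=301384802048, p(172)=330495499613, p(173)=362326859895.
Final step: p(174) = p(173) + p(172) - p(169) - p(167) + p(162) + p(159) - p(152) - p(148) + p(139) + p(134) - p(123) - p(117) + p(104) + p(97) - p(82) - p(74) + p(57) + p(48) - p(29) - p(19)
= 362326859895 + 330495499613 - 250438925115 - 207890420102 + 129913904637 + 97662728555 - 49686288421 - 33549419497 + 13610949895 + 8149040695 - 2552338241 - 1327710076 + 304801365 + 133230930 - 20506255 - 7089500 + 614154 + 147273 - 4565 - 490
= 397125074750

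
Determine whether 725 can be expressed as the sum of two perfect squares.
7² + 26² (a=7, b=26)

Factorization: 725 = 5^2 × 29
By Fermat: n is sum of two squares iff every prime p ≡ 3 (mod 4) appears to even power.
All primes ≡ 3 (mod 4) appear to even power.
Search a = 0, 1, 2, … for 725 - a² a perfect square: first hit at a = 7: 725 - 49 = 676 = 26².
725 = 7² + 26² = 49 + 676 ✓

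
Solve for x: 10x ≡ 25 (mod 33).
x ≡ 19 (mod 33)

gcd(10, 33) = 1, which divides 25, so solutions exist.
Find 10^(-1) mod 33 by the extended Euclidean algorithm:
33 = 3 × 10 + 3  ⟹  3 = (1)·33 + (-3)·10
10 = 3 × 3 + 1  ⟹  1 = (-3)·33 + (10)·10
So (10)·10 ≡ 1 (mod 33), i.e. 10^(-1) ≡ 10 (mod 33).
x ≡ 10 × 25 = 250 ≡ 19 (mod 33).
Check: 10 × 19 = 190 ≡ 25 (mod 33).
Unique solution: x ≡ 19 (mod 33)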